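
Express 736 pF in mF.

0.000000736 mF

pico = 10^-12, milli = 10^-3; factor is 10^-9.
736 × 10^-9 = 0.000000736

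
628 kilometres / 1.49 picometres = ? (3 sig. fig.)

(628 × 10³) / (1.49 × 10⁻¹²) = 421.5 × 10¹⁵

421000000000000000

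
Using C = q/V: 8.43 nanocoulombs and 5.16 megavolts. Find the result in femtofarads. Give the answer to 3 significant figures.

(8.43 × 10^-9) / (5.16 × 10^6) = 1.6337 × 10^-15 F

1.63 femtofarads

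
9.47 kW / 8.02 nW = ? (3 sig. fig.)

(9.47 × 10^3) / (8.02 × 10^-9) = 1.181 × 10^12

1180000000000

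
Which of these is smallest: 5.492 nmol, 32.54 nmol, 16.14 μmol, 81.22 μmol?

5.492 nmol = 0.000000005492 mol
32.54 nmol = 0.00000003254 mol
16.14 μmol = 0.00001614 mol
81.22 μmol = 0.00008122 mol

5.492 nmol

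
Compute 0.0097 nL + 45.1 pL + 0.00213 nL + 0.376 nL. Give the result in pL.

432.93 pL

In pL:
  0.0097 nL = 0.0097 × 10³ pL = 9.7
  45.1 pL → 45.1
  0.00213 nL = 0.00213 × 10³ pL = 2.13
  0.376 nL = 0.376 × 10³ pL = 376
Sum: 9.7 + 45.1 + 2.13 + 376 = 432.93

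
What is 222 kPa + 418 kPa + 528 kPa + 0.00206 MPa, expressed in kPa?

1170.06 kPa

In kPa:
  222 kPa → 222
  418 kPa → 418
  528 kPa → 528
  0.00206 MPa = 0.00206e3 kPa = 2.06
Sum: 222 + 418 + 528 + 2.06 = 1170.06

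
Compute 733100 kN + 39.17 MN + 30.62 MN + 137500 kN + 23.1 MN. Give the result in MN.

963.49 MN

In MN:
  733100 kN = 733100 × 10⁻³ MN = 733.1
  39.17 MN → 39.17
  30.62 MN → 30.62
  137500 kN = 137500 × 10⁻³ MN = 137.5
  23.1 MN → 23.1
Sum: 733.1 + 39.17 + 30.62 + 137.5 + 23.1 = 963.49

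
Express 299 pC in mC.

pico = 10^-12, milli = 10^-3; factor is 10^-9.
299 × 10^-9 = 0.000000299

0.000000299 mC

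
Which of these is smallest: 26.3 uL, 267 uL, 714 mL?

26.3 uL

26.3 uL = 0.0000263 L
267 uL = 0.000267 L
714 mL = 0.714 L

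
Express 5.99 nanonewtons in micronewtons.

nano = 1e-9, micro = 1e-6; factor is 1e-3.
5.99 × 1e-3 = 0.00599

0.00599 micronewtons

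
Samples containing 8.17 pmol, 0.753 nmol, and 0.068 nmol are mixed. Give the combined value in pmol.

In pmol:
  8.17 pmol → 8.17
  0.753 nmol = 0.753e3 pmol = 753
  0.068 nmol = 0.068e3 pmol = 68
Sum: 8.17 + 753 + 68 = 829.17

829.17 pmol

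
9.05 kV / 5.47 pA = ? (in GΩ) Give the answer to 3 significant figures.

1650000 GΩ

(9.05e3) / (5.47e-12) = 1.6545e15 Ω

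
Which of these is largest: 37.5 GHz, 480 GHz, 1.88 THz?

37.5 GHz = 37500000000 Hz
480 GHz = 480000000000 Hz
1.88 THz = 1880000000000 Hz

1.88 THz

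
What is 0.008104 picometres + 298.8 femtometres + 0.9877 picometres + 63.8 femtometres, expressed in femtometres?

1358.404 femtometres

In femtometres:
  0.008104 picometres = 0.008104e3 femtometres = 8.104
  298.8 femtometres → 298.8
  0.9877 picometres = 0.9877e3 femtometres = 987.7
  63.8 femtometres → 63.8
Sum: 8.104 + 298.8 + 987.7 + 63.8 = 1358.404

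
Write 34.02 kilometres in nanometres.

34020000000000 nanometres

kilo = 1e3, nano = 1e-9; factor is 1e12.
34.02 × 1e12 = 34020000000000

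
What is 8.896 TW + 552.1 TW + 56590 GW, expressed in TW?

617.586 TW

In TW:
  8.896 TW → 8.896
  552.1 TW → 552.1
  56590 GW = 56590 × 10^-3 TW = 56.59
Sum: 8.896 + 552.1 + 56.59 = 617.586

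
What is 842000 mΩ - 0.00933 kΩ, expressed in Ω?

832.67 Ω

In Ω:
  842000 mΩ = 842000e-3 Ω = 842
  0.00933 kΩ = 0.00933e3 Ω = 9.33
Difference: 842 - 9.33 = 832.67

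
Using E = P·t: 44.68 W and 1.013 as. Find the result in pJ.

0.00004526084 pJ

44.68 × 1.013 × 10^-18 = 45.26084 × 10^-18 J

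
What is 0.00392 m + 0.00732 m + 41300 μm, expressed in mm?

52.54 mm

In mm:
  0.00392 m = 0.00392e3 mm = 3.92
  0.00732 m = 0.00732e3 mm = 7.32
  41300 μm = 41300e-3 mm = 41.3
Sum: 3.92 + 7.32 + 41.3 = 52.54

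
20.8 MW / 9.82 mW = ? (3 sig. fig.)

(20.8 × 10^6) / (9.82 × 10^-3) = 2.118 × 10^9

2120000000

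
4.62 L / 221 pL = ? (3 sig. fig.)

20900000000

(4.62) / (221 × 10^-12) = 0.0209 × 10^12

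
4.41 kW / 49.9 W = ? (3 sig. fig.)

88.4

(4.41 × 10^3) / (49.9) = 0.08838 × 10^3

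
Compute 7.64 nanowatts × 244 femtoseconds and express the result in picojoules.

7.64e-9 × 244e-15 = 1864.16e-24 J

0.00000000186416 picojoules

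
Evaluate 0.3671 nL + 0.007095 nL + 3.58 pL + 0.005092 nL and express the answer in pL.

382.867 pL

In pL:
  0.3671 nL = 0.3671e3 pL = 367.1
  0.007095 nL = 0.007095e3 pL = 7.095
  3.58 pL → 3.58
  0.005092 nL = 0.005092e3 pL = 5.092
Sum: 367.1 + 7.095 + 3.58 + 5.092 = 382.867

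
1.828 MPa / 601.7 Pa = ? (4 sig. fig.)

(1.828 × 10⁶) / (601.7) = 0.0030381 × 10⁶

3038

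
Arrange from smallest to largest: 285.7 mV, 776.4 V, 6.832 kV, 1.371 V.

285.7 mV = 0.2857 V
776.4 V = 776.4 V
6.832 kV = 6832 V
1.371 V = 1.371 V

285.7 mV < 1.371 V < 776.4 V < 6.832 kV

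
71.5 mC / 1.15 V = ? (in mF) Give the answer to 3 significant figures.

(71.5 × 10⁻³) / (1.15) = 62.174 × 10⁻³ F

62.2 mF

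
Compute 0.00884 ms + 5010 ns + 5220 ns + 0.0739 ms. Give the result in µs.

In µs:
  0.00884 ms = 0.00884 × 10³ µs = 8.84
  5010 ns = 5010 × 10⁻³ µs = 5.01
  5220 ns = 5220 × 10⁻³ µs = 5.22
  0.0739 ms = 0.0739 × 10³ µs = 73.9
Sum: 8.84 + 5.01 + 5.22 + 73.9 = 92.97

92.97 µs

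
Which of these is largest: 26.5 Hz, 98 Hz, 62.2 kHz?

62.2 kHz

26.5 Hz = 26.5 Hz
98 Hz = 98 Hz
62.2 kHz = 62200 Hz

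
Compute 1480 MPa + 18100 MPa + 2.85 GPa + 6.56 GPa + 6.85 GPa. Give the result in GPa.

35.84 GPa

In GPa:
  1480 MPa = 1480 × 10^-3 GPa = 1.48
  18100 MPa = 18100 × 10^-3 GPa = 18.1
  2.85 GPa → 2.85
  6.56 GPa → 6.56
  6.85 GPa → 6.85
Sum: 1.48 + 18.1 + 2.85 + 6.56 + 6.85 = 35.84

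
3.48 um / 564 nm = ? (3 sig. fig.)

(3.48 × 10^-6) / (564 × 10^-9) = 0.00617 × 10^3

6.17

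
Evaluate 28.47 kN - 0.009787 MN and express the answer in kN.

18.683 kN

In kN:
  28.47 kN → 28.47
  0.009787 MN = 0.009787 × 10³ kN = 9.787
Difference: 28.47 - 9.787 = 18.683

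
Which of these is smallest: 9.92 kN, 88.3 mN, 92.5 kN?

9.92 kN = 9920 N
88.3 mN = 0.0883 N
92.5 kN = 92500 N

88.3 mN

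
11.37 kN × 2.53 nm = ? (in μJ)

28.7661 μJ

11.37 × 10³ × 2.53 × 10⁻⁹ = 28.7661 × 10⁻⁶ J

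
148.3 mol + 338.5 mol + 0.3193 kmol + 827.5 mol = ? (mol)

1633.6 mol

In mol:
  148.3 mol → 148.3
  338.5 mol → 338.5
  0.3193 kmol = 0.3193e3 mol = 319.3
  827.5 mol → 827.5
Sum: 148.3 + 338.5 + 319.3 + 827.5 = 1633.6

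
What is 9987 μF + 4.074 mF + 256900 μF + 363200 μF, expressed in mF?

In mF:
  9987 μF = 9987e-3 mF = 9.987
  4.074 mF → 4.074
  256900 μF = 256900e-3 mF = 256.9
  363200 μF = 363200e-3 mF = 363.2
Sum: 9.987 + 4.074 + 256.9 + 363.2 = 634.161

634.161 mF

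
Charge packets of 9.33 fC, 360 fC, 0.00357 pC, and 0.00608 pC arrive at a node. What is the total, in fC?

In fC:
  9.33 fC → 9.33
  360 fC → 360
  0.00357 pC = 0.00357 × 10^3 fC = 3.57
  0.00608 pC = 0.00608 × 10^3 fC = 6.08
Sum: 9.33 + 360 + 3.57 + 6.08 = 378.98

378.98 fC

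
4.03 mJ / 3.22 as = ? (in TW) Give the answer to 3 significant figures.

1250 TW

(4.03 × 10⁻³) / (3.22 × 10⁻¹⁸) = 1.2516 × 10¹⁵ W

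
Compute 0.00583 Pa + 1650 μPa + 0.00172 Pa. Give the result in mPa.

In mPa:
  0.00583 Pa = 0.00583 × 10³ mPa = 5.83
  1650 μPa = 1650 × 10⁻³ mPa = 1.65
  0.00172 Pa = 0.00172 × 10³ mPa = 1.72
Sum: 5.83 + 1.65 + 1.72 = 9.2

9.2 mPa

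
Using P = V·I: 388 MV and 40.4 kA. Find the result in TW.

388e6 × 40.4e3 = 15675.2e9 W

15.6752 TW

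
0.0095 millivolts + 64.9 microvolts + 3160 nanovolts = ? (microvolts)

77.56 microvolts

In microvolts:
  0.0095 millivolts = 0.0095e3 microvolts = 9.5
  64.9 microvolts → 64.9
  3160 nanovolts = 3160e-3 microvolts = 3.16
Sum: 9.5 + 64.9 + 3.16 = 77.56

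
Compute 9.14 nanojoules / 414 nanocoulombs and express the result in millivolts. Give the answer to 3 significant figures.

22.1 millivolts

(9.14e-9) / (414e-9) = 0.022077 V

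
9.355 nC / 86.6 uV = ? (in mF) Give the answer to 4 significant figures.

(9.355 × 10^-9) / (86.6 × 10^-6) = 0.108025 × 10^-3 F

0.1080 mF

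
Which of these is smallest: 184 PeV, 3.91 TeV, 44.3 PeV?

184 PeV = 184000000000000000 eV
3.91 TeV = 3910000000000 eV
44.3 PeV = 44300000000000000 eV

3.91 TeV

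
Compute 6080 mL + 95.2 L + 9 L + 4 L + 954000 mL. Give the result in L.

1068.28 L

In L:
  6080 mL = 6080 × 10⁻³ L = 6.08
  95.2 L → 95.2
  9 L → 9
  4 L → 4
  954000 mL = 954000 × 10⁻³ L = 954
Sum: 6.08 + 95.2 + 9 + 4 + 954 = 1068.28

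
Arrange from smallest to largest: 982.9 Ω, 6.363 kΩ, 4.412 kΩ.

982.9 Ω = 982.9 Ω
6.363 kΩ = 6363 Ω
4.412 kΩ = 4412 Ω

982.9 Ω < 4.412 kΩ < 6.363 kΩ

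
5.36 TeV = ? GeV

tera = 10¹², giga = 10⁹; factor is 10³.
5.36 × 10³ = 5360

5360 GeV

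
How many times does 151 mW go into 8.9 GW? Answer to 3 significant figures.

58900000000

(8.9 × 10^9) / (151 × 10^-3) = 0.05894 × 10^12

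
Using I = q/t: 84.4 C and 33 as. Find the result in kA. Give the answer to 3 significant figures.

2560000000000000 kA

(84.4) / (33 × 10^-18) = 2.5576 × 10^18 A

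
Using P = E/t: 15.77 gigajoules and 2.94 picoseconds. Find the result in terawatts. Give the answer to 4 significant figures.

(15.77e9) / (2.94e-12) = 5.36395e21 W

5364000000 terawatts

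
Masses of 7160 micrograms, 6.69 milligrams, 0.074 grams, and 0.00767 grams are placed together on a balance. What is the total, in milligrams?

In milligrams:
  7160 micrograms = 7160 × 10^-3 milligrams = 7.16
  6.69 milligrams → 6.69
  0.074 grams = 0.074 × 10^3 milligrams = 74
  0.00767 grams = 0.00767 × 10^3 milligrams = 7.67
Sum: 7.16 + 6.69 + 74 + 7.67 = 95.52

95.52 milligrams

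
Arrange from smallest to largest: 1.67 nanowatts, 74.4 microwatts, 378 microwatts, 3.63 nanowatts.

1.67 nanowatts < 3.63 nanowatts < 74.4 microwatts < 378 microwatts

1.67 nanowatts = 0.00000000167 watts
74.4 microwatts = 0.0000744 watts
378 microwatts = 0.000378 watts
3.63 nanowatts = 0.00000000363 watts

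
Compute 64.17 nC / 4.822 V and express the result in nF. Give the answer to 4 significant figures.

13.31 nF

(64.17 × 10^-9) / (4.822) = 13.3078 × 10^-9 F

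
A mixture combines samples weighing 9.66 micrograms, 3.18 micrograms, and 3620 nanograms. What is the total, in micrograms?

In micrograms:
  9.66 micrograms → 9.66
  3.18 micrograms → 3.18
  3620 nanograms = 3620 × 10⁻³ micrograms = 3.62
Sum: 9.66 + 3.18 + 3.62 = 16.46

16.46 micrograms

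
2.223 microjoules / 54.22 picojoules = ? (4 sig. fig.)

(2.223 × 10^-6) / (54.22 × 10^-12) = 0.041 × 10^6

41000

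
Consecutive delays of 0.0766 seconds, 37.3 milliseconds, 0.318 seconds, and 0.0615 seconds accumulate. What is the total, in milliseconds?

493.4 milliseconds

In milliseconds:
  0.0766 seconds = 0.0766e3 milliseconds = 76.6
  37.3 milliseconds → 37.3
  0.318 seconds = 0.318e3 milliseconds = 318
  0.0615 seconds = 0.0615e3 milliseconds = 61.5
Sum: 76.6 + 37.3 + 318 + 61.5 = 493.4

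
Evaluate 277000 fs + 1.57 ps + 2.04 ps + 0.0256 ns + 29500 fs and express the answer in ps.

In ps:
  277000 fs = 277000e-3 ps = 277
  1.57 ps → 1.57
  2.04 ps → 2.04
  0.0256 ns = 0.0256e3 ps = 25.6
  29500 fs = 29500e-3 ps = 29.5
Sum: 277 + 1.57 + 2.04 + 25.6 + 29.5 = 335.71

335.71 ps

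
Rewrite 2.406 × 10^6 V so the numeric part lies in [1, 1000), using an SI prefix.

2.406 MV

= 2.406 × 10^6 V; 10^6 is mega.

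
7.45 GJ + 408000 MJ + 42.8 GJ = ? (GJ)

In GJ:
  7.45 GJ → 7.45
  408000 MJ = 408000 × 10⁻³ GJ = 408
  42.8 GJ → 42.8
Sum: 7.45 + 408 + 42.8 = 458.25

458.25 GJ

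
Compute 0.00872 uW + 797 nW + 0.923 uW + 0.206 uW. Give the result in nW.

In nW:
  0.00872 uW = 0.00872 × 10³ nW = 8.72
  797 nW → 797
  0.923 uW = 0.923 × 10³ nW = 923
  0.206 uW = 0.206 × 10³ nW = 206
Sum: 8.72 + 797 + 923 + 206 = 1934.72

1934.72 nW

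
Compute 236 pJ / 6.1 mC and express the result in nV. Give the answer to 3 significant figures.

(236e-12) / (6.1e-3) = 38.689e-9 V

38.7 nV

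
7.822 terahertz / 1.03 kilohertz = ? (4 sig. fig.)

7594000000

(7.822 × 10^12) / (1.03 × 10^3) = 7.5942 × 10^9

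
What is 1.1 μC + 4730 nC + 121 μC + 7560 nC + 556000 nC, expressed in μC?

690.39 μC

In μC:
  1.1 μC → 1.1
  4730 nC = 4730 × 10^-3 μC = 4.73
  121 μC → 121
  7560 nC = 7560 × 10^-3 μC = 7.56
  556000 nC = 556000 × 10^-3 μC = 556
Sum: 1.1 + 4.73 + 121 + 7.56 + 556 = 690.39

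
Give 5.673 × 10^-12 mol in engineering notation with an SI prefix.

5.673 pmol

= 5.673 × 10^-12 mol; 10^-12 is pico.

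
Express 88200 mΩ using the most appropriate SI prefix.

88.2 Ω

= 88.2 Ω; mantissa already in [1, 1000).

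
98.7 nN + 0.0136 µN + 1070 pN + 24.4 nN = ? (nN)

In nN:
  98.7 nN → 98.7
  0.0136 µN = 0.0136e3 nN = 13.6
  1070 pN = 1070e-3 nN = 1.07
  24.4 nN → 24.4
Sum: 98.7 + 13.6 + 1.07 + 24.4 = 137.77

137.77 nN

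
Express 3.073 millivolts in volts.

milli = 10^-3, (no prefix) = 10^0; factor is 10^-3.
3.073 × 10^-3 = 0.003073

0.003073 volts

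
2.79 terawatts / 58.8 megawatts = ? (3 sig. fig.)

47400

(2.79 × 10¹²) / (58.8 × 10⁶) = 0.04745 × 10⁶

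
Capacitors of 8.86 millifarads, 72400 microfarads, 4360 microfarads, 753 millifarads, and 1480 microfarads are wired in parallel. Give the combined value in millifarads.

840.1 millifarads

In millifarads:
  8.86 millifarads → 8.86
  72400 microfarads = 72400 × 10⁻³ millifarads = 72.4
  4360 microfarads = 4360 × 10⁻³ millifarads = 4.36
  753 millifarads → 753
  1480 microfarads = 1480 × 10⁻³ millifarads = 1.48
Sum: 8.86 + 72.4 + 4.36 + 753 + 1.48 = 840.1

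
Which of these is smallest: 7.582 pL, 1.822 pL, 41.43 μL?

7.582 pL = 0.000000000007582 L
1.822 pL = 0.000000000001822 L
41.43 μL = 0.00004143 L

1.822 pL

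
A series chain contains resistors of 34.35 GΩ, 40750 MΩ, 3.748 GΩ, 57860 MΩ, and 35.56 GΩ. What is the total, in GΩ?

172.268 GΩ

In GΩ:
  34.35 GΩ → 34.35
  40750 MΩ = 40750 × 10⁻³ GΩ = 40.75
  3.748 GΩ → 3.748
  57860 MΩ = 57860 × 10⁻³ GΩ = 57.86
  35.56 GΩ → 35.56
Sum: 34.35 + 40.75 + 3.748 + 57.86 + 35.56 = 172.268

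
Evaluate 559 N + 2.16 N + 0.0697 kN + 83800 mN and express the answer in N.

714.66 N

In N:
  559 N → 559
  2.16 N → 2.16
  0.0697 kN = 0.0697 × 10³ N = 69.7
  83800 mN = 83800 × 10⁻³ N = 83.8
Sum: 559 + 2.16 + 69.7 + 83.8 = 714.66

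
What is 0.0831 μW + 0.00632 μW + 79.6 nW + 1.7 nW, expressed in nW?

170.72 nW

In nW:
  0.0831 μW = 0.0831e3 nW = 83.1
  0.00632 μW = 0.00632e3 nW = 6.32
  79.6 nW → 79.6
  1.7 nW → 1.7
Sum: 83.1 + 6.32 + 79.6 + 1.7 = 170.72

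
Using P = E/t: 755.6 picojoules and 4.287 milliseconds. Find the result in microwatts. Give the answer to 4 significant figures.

(755.6e-12) / (4.287e-3) = 176.254e-9 W

0.1763 microwatts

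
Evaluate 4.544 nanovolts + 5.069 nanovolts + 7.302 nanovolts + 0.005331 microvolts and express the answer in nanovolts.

In nanovolts:
  4.544 nanovolts → 4.544
  5.069 nanovolts → 5.069
  7.302 nanovolts → 7.302
  0.005331 microvolts = 0.005331 × 10³ nanovolts = 5.331
Sum: 4.544 + 5.069 + 7.302 + 5.331 = 22.246

22.246 nanovolts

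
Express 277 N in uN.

277000000 uN

(no prefix) = 1e0, micro = 1e-6; factor is 1e6.
277 × 1e6 = 277000000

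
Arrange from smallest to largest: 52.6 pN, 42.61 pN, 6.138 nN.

52.6 pN = 0.0000000000526 N
42.61 pN = 0.00000000004261 N
6.138 nN = 0.000000006138 N

42.61 pN < 52.6 pN < 6.138 nN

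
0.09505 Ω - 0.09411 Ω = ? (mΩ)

In mΩ:
  0.09505 Ω = 0.09505 × 10³ mΩ = 95.05
  0.09411 Ω = 0.09411 × 10³ mΩ = 94.11
Difference: 95.05 - 94.11 = 0.94

0.94 mΩ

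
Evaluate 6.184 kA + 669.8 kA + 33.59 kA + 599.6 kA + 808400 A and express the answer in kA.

In kA:
  6.184 kA → 6.184
  669.8 kA → 669.8
  33.59 kA → 33.59
  599.6 kA → 599.6
  808400 A = 808400e-3 kA = 808.4
Sum: 6.184 + 669.8 + 33.59 + 599.6 + 808.4 = 2117.574

2117.574 kA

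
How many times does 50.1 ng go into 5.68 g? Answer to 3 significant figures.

113000000

(5.68) / (50.1 × 10^-9) = 0.1134 × 10^9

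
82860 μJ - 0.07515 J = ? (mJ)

In mJ:
  82860 μJ = 82860e-3 mJ = 82.86
  0.07515 J = 0.07515e3 mJ = 75.15
Difference: 82.86 - 75.15 = 7.71

7.71 mJ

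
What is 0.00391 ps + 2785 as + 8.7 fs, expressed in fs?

In fs:
  0.00391 ps = 0.00391e3 fs = 3.91
  2785 as = 2785e-3 fs = 2.785
  8.7 fs → 8.7
Sum: 3.91 + 2.785 + 8.7 = 15.395

15.395 fs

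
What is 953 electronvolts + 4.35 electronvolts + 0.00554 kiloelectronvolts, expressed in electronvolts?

962.89 electronvolts

In electronvolts:
  953 electronvolts → 953
  4.35 electronvolts → 4.35
  0.00554 kiloelectronvolts = 0.00554e3 electronvolts = 5.54
Sum: 953 + 4.35 + 5.54 = 962.89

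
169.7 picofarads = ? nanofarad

0.1697 nanofarads

pico = 10⁻¹², nano = 10⁻⁹; factor is 10⁻³.
169.7 × 10⁻³ = 0.1697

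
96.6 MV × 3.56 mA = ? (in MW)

0.343896 MW

96.6e6 × 3.56e-3 = 343.896e3 W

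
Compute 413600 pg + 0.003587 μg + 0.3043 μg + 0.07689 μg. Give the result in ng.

In ng:
  413600 pg = 413600 × 10^-3 ng = 413.6
  0.003587 μg = 0.003587 × 10^3 ng = 3.587
  0.3043 μg = 0.3043 × 10^3 ng = 304.3
  0.07689 μg = 0.07689 × 10^3 ng = 76.89
Sum: 413.6 + 3.587 + 304.3 + 76.89 = 798.377

798.377 ng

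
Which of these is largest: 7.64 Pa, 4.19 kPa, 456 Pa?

4.19 kPa

7.64 Pa = 7.64 Pa
4.19 kPa = 4190 Pa
456 Pa = 456 Pa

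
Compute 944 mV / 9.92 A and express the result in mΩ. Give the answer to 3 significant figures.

(944 × 10^-3) / (9.92) = 95.161 × 10^-3 Ω

95.2 mΩ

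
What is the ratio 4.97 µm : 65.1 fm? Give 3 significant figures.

76300000

(4.97 × 10⁻⁶) / (65.1 × 10⁻¹⁵) = 0.07634 × 10⁹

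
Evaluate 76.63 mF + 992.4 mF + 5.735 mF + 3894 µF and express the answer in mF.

In mF:
  76.63 mF → 76.63
  992.4 mF → 992.4
  5.735 mF → 5.735
  3894 µF = 3894 × 10⁻³ mF = 3.894
Sum: 76.63 + 992.4 + 5.735 + 3.894 = 1078.659

1078.659 mF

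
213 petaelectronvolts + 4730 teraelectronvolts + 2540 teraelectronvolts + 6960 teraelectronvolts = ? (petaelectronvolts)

227.23 petaelectronvolts

In petaelectronvolts:
  213 petaelectronvolts → 213
  4730 teraelectronvolts = 4730e-3 petaelectronvolts = 4.73
  2540 teraelectronvolts = 2540e-3 petaelectronvolts = 2.54
  6960 teraelectronvolts = 6960e-3 petaelectronvolts = 6.96
Sum: 213 + 4.73 + 2.54 + 6.96 = 227.23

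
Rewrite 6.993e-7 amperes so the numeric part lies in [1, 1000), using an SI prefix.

= 699.3e-9 amperes; 1e-9 is nano.

699.3 nanoamperes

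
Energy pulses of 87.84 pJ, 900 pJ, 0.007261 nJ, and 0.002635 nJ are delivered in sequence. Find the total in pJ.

997.736 pJ

In pJ:
  87.84 pJ → 87.84
  900 pJ → 900
  0.007261 nJ = 0.007261 × 10^3 pJ = 7.261
  0.002635 nJ = 0.002635 × 10^3 pJ = 2.635
Sum: 87.84 + 900 + 7.261 + 2.635 = 997.736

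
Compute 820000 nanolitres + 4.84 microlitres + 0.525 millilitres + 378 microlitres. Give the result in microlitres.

1727.84 microlitres

In microlitres:
  820000 nanolitres = 820000 × 10^-3 microlitres = 820
  4.84 microlitres → 4.84
  0.525 millilitres = 0.525 × 10^3 microlitres = 525
  378 microlitres → 378
Sum: 820 + 4.84 + 525 + 378 = 1727.84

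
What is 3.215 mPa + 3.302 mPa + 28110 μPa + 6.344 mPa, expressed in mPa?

40.971 mPa

In mPa:
  3.215 mPa → 3.215
  3.302 mPa → 3.302
  28110 μPa = 28110 × 10⁻³ mPa = 28.11
  6.344 mPa → 6.344
Sum: 3.215 + 3.302 + 28.11 + 6.344 = 40.971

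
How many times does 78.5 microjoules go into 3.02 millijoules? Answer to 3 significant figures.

(3.02 × 10⁻³) / (78.5 × 10⁻⁶) = 0.03847 × 10³

38.5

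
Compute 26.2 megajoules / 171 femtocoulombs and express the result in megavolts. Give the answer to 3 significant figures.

(26.2 × 10^6) / (171 × 10^-15) = 0.15322 × 10^21 V

153000000000000 megavolts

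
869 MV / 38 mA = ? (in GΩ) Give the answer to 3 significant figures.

(869e6) / (38e-3) = 22.868e9 Ω

22.9 GΩ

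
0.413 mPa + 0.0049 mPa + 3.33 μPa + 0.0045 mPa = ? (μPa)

In μPa:
  0.413 mPa = 0.413 × 10^3 μPa = 413
  0.0049 mPa = 0.0049 × 10^3 μPa = 4.9
  3.33 μPa → 3.33
  0.0045 mPa = 0.0045 × 10^3 μPa = 4.5
Sum: 413 + 4.9 + 3.33 + 4.5 = 425.73

425.73 μPa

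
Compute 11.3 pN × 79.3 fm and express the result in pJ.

0.00000000000089609 pJ

11.3 × 10⁻¹² × 79.3 × 10⁻¹⁵ = 896.09 × 10⁻²⁷ J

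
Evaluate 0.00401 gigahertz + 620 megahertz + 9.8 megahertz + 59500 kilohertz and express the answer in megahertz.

In megahertz:
  0.00401 gigahertz = 0.00401 × 10³ megahertz = 4.01
  620 megahertz → 620
  9.8 megahertz → 9.8
  59500 kilohertz = 59500 × 10⁻³ megahertz = 59.5
Sum: 4.01 + 620 + 9.8 + 59.5 = 693.31

693.31 megahertz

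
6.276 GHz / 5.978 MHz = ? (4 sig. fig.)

1050

(6.276e9) / (5.978e6) = 1.0498e3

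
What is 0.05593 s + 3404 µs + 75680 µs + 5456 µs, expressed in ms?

In ms:
  0.05593 s = 0.05593 × 10^3 ms = 55.93
  3404 µs = 3404 × 10^-3 ms = 3.404
  75680 µs = 75680 × 10^-3 ms = 75.68
  5456 µs = 5456 × 10^-3 ms = 5.456
Sum: 55.93 + 3.404 + 75.68 + 5.456 = 140.47

140.47 ms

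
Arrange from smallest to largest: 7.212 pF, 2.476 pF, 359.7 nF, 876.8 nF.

2.476 pF < 7.212 pF < 359.7 nF < 876.8 nF

7.212 pF = 0.000000000007212 F
2.476 pF = 0.000000000002476 F
359.7 nF = 0.0000003597 F
876.8 nF = 0.0000008768 F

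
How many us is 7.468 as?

atto = 10^-18, micro = 10^-6; factor is 10^-12.
7.468 × 10^-12 = 0.000000000007468

0.000000000007468 us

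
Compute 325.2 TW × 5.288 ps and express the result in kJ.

325.2e12 × 5.288e-12 = 1719.6576 J

1.7196576 kJ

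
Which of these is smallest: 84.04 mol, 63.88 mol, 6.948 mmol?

6.948 mmol

84.04 mol = 84.04 mol
63.88 mol = 63.88 mol
6.948 mmol = 0.006948 mol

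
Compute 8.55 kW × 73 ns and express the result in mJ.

8.55e3 × 73e-9 = 624.15e-6 J

0.62415 mJ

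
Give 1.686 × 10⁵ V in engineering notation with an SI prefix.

168.6 kV

= 168.6 × 10³ V; 10³ is kilo.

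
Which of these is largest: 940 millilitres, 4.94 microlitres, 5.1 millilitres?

940 millilitres

940 millilitres = 0.94 litres
4.94 microlitres = 0.00000494 litres
5.1 millilitres = 0.0051 litres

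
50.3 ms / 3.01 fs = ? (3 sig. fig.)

(50.3e-3) / (3.01e-15) = 16.71e12

16700000000000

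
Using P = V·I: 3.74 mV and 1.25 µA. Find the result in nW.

3.74e-3 × 1.25e-6 = 4.675e-9 W

4.675 nW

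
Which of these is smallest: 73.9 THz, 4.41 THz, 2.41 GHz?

2.41 GHz

73.9 THz = 73900000000000 Hz
4.41 THz = 4410000000000 Hz
2.41 GHz = 2410000000 Hz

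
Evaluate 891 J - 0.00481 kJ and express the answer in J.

In J:
  891 J → 891
  0.00481 kJ = 0.00481 × 10^3 J = 4.81
Difference: 891 - 4.81 = 886.19

886.19 J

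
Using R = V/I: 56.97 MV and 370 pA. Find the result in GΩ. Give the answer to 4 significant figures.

(56.97e6) / (370e-12) = 0.153973e18 Ω

154000000 GΩ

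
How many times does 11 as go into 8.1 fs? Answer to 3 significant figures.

736

(8.1 × 10⁻¹⁵) / (11 × 10⁻¹⁸) = 0.7364 × 10³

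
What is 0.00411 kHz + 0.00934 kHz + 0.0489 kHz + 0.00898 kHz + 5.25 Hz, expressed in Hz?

76.58 Hz

In Hz:
  0.00411 kHz = 0.00411e3 Hz = 4.11
  0.00934 kHz = 0.00934e3 Hz = 9.34
  0.0489 kHz = 0.0489e3 Hz = 48.9
  0.00898 kHz = 0.00898e3 Hz = 8.98
  5.25 Hz → 5.25
Sum: 4.11 + 9.34 + 48.9 + 8.98 + 5.25 = 76.58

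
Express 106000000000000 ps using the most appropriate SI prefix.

= 106 s; mantissa already in [1, 1000).

106 s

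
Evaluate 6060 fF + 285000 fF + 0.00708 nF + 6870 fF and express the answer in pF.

In pF:
  6060 fF = 6060 × 10^-3 pF = 6.06
  285000 fF = 285000 × 10^-3 pF = 285
  0.00708 nF = 0.00708 × 10^3 pF = 7.08
  6870 fF = 6870 × 10^-3 pF = 6.87
Sum: 6.06 + 285 + 7.08 + 6.87 = 305.01

305.01 pF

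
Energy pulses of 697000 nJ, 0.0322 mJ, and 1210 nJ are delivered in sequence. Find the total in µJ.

In µJ:
  697000 nJ = 697000e-3 µJ = 697
  0.0322 mJ = 0.0322e3 µJ = 32.2
  1210 nJ = 1210e-3 µJ = 1.21
Sum: 697 + 32.2 + 1.21 = 730.41

730.41 µJ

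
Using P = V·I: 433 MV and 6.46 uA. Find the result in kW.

2.79718 kW

433e6 × 6.46e-6 = 2797.18 W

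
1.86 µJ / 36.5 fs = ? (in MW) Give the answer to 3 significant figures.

(1.86e-6) / (36.5e-15) = 0.050959e9 W

51.0 MW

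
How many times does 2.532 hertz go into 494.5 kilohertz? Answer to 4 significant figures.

195300

(494.5e3) / (2.532) = 195.3e3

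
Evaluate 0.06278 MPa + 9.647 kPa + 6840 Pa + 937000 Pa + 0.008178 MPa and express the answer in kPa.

In kPa:
  0.06278 MPa = 0.06278 × 10^3 kPa = 62.78
  9.647 kPa → 9.647
  6840 Pa = 6840 × 10^-3 kPa = 6.84
  937000 Pa = 937000 × 10^-3 kPa = 937
  0.008178 MPa = 0.008178 × 10^3 kPa = 8.178
Sum: 62.78 + 9.647 + 6.84 + 937 + 8.178 = 1024.445

1024.445 kPa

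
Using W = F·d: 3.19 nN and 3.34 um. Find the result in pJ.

3.19 × 10⁻⁹ × 3.34 × 10⁻⁶ = 10.6546 × 10⁻¹⁵ J

0.0106546 pJ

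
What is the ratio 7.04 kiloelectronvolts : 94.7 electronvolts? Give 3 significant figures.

74.3

(7.04 × 10^3) / (94.7) = 0.07434 × 10^3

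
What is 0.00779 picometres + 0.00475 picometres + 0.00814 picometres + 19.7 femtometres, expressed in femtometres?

40.38 femtometres

In femtometres:
  0.00779 picometres = 0.00779 × 10^3 femtometres = 7.79
  0.00475 picometres = 0.00475 × 10^3 femtometres = 4.75
  0.00814 picometres = 0.00814 × 10^3 femtometres = 8.14
  19.7 femtometres → 19.7
Sum: 7.79 + 4.75 + 8.14 + 19.7 = 40.38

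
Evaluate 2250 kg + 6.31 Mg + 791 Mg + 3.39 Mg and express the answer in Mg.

802.95 Mg

In Mg:
  2250 kg = 2250 × 10^-3 Mg = 2.25
  6.31 Mg → 6.31
  791 Mg → 791
  3.39 Mg → 3.39
Sum: 2.25 + 6.31 + 791 + 3.39 = 802.95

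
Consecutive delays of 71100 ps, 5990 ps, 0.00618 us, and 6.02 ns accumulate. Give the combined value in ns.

89.29 ns

In ns:
  71100 ps = 71100 × 10^-3 ns = 71.1
  5990 ps = 5990 × 10^-3 ns = 5.99
  0.00618 us = 0.00618 × 10^3 ns = 6.18
  6.02 ns → 6.02
Sum: 71.1 + 5.99 + 6.18 + 6.02 = 89.29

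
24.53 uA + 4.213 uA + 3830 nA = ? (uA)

32.573 uA

In uA:
  24.53 uA → 24.53
  4.213 uA → 4.213
  3830 nA = 3830e-3 uA = 3.83
Sum: 24.53 + 4.213 + 3.83 = 32.573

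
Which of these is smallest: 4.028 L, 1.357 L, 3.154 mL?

4.028 L = 4.028 L
1.357 L = 1.357 L
3.154 mL = 0.003154 L

3.154 mL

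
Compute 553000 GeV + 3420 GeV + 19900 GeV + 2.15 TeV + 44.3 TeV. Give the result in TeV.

622.77 TeV

In TeV:
  553000 GeV = 553000e-3 TeV = 553
  3420 GeV = 3420e-3 TeV = 3.42
  19900 GeV = 19900e-3 TeV = 19.9
  2.15 TeV → 2.15
  44.3 TeV → 44.3
Sum: 553 + 3.42 + 19.9 + 2.15 + 44.3 = 622.77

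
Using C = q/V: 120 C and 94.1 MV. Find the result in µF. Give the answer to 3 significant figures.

(120) / (94.1 × 10⁶) = 1.2752 × 10⁻⁶ F

1.28 µF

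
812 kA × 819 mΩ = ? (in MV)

0.665028 MV

812 × 10^3 × 819 × 10^-3 = 665028 V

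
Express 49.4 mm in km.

0.0000494 km

milli = 10^-3, kilo = 10^3; factor is 10^-6.
49.4 × 10^-6 = 0.0000494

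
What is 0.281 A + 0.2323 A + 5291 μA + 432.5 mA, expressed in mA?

In mA:
  0.281 A = 0.281e3 mA = 281
  0.2323 A = 0.2323e3 mA = 232.3
  5291 μA = 5291e-3 mA = 5.291
  432.5 mA → 432.5
Sum: 281 + 232.3 + 5.291 + 432.5 = 951.091

951.091 mA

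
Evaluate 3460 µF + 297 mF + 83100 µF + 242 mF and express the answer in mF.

625.56 mF

In mF:
  3460 µF = 3460e-3 mF = 3.46
  297 mF → 297
  83100 µF = 83100e-3 mF = 83.1
  242 mF → 242
Sum: 3.46 + 297 + 83.1 + 242 = 625.56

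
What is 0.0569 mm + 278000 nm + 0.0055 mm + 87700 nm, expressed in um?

428.1 um

In um:
  0.0569 mm = 0.0569 × 10³ um = 56.9
  278000 nm = 278000 × 10⁻³ um = 278
  0.0055 mm = 0.0055 × 10³ um = 5.5
  87700 nm = 87700 × 10⁻³ um = 87.7
Sum: 56.9 + 278 + 5.5 + 87.7 = 428.1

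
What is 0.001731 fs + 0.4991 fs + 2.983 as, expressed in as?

503.814 as

In as:
  0.001731 fs = 0.001731 × 10^3 as = 1.731
  0.4991 fs = 0.4991 × 10^3 as = 499.1
  2.983 as → 2.983
Sum: 1.731 + 499.1 + 2.983 = 503.814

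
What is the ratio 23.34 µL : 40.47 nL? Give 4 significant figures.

576.7

(23.34e-6) / (40.47e-9) = 0.57672e3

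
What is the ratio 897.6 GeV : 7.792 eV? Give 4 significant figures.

115200000000

(897.6 × 10^9) / (7.792) = 115.2 × 10^9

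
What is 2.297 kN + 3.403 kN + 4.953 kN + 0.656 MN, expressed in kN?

666.653 kN

In kN:
  2.297 kN → 2.297
  3.403 kN → 3.403
  4.953 kN → 4.953
  0.656 MN = 0.656 × 10³ kN = 656
Sum: 2.297 + 3.403 + 4.953 + 656 = 666.653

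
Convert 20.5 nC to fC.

20500000 fC

nano = 1e-9, femto = 1e-15; factor is 1e6.
20.5 × 1e6 = 20500000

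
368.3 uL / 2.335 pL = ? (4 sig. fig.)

(368.3 × 10^-6) / (2.335 × 10^-12) = 157.73 × 10^6

157700000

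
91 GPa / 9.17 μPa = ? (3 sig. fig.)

(91 × 10^9) / (9.17 × 10^-6) = 9.924 × 10^15

9920000000000000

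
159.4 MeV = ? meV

mega = 10⁶, milli = 10⁻³; factor is 10⁹.
159.4 × 10⁹ = 159400000000

159400000000 meV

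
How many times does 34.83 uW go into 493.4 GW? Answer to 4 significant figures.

(493.4 × 10⁹) / (34.83 × 10⁻⁶) = 14.166 × 10¹⁵

14170000000000000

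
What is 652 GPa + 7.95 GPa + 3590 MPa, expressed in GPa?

663.54 GPa

In GPa:
  652 GPa → 652
  7.95 GPa → 7.95
  3590 MPa = 3590 × 10⁻³ GPa = 3.59
Sum: 652 + 7.95 + 3.59 = 663.54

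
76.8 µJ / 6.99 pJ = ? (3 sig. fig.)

11000000

(76.8 × 10⁻⁶) / (6.99 × 10⁻¹²) = 10.99 × 10⁶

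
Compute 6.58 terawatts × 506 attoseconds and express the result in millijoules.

6.58 × 10¹² × 506 × 10⁻¹⁸ = 3329.48 × 10⁻⁶ J

3.32948 millijoules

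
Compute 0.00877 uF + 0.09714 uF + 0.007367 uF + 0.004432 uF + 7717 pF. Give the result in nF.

In nF:
  0.00877 uF = 0.00877e3 nF = 8.77
  0.09714 uF = 0.09714e3 nF = 97.14
  0.007367 uF = 0.007367e3 nF = 7.367
  0.004432 uF = 0.004432e3 nF = 4.432
  7717 pF = 7717e-3 nF = 7.717
Sum: 8.77 + 97.14 + 7.367 + 4.432 + 7.717 = 125.426

125.426 nF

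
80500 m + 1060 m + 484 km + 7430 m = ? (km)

572.99 km

In km:
  80500 m = 80500 × 10^-3 km = 80.5
  1060 m = 1060 × 10^-3 km = 1.06
  484 km → 484
  7430 m = 7430 × 10^-3 km = 7.43
Sum: 80.5 + 1.06 + 484 + 7.43 = 572.99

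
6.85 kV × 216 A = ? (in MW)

6.85 × 10³ × 216 = 1479.6 × 10³ W

1.4796 MW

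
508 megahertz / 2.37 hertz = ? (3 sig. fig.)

(508e6) / (2.37) = 214.3e6

214000000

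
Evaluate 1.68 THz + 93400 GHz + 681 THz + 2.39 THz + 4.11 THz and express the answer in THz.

782.58 THz

In THz:
  1.68 THz → 1.68
  93400 GHz = 93400 × 10^-3 THz = 93.4
  681 THz → 681
  2.39 THz → 2.39
  4.11 THz → 4.11
Sum: 1.68 + 93.4 + 681 + 2.39 + 4.11 = 782.58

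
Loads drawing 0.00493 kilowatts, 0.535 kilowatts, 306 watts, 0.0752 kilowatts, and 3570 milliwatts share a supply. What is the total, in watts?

In watts:
  0.00493 kilowatts = 0.00493 × 10^3 watts = 4.93
  0.535 kilowatts = 0.535 × 10^3 watts = 535
  306 watts → 306
  0.0752 kilowatts = 0.0752 × 10^3 watts = 75.2
  3570 milliwatts = 3570 × 10^-3 watts = 3.57
Sum: 4.93 + 535 + 306 + 75.2 + 3.57 = 924.7

924.7 watts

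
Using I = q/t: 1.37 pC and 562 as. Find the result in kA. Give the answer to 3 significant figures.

2.44 kA

(1.37 × 10⁻¹²) / (562 × 10⁻¹⁸) = 0.0024377 × 10⁶ A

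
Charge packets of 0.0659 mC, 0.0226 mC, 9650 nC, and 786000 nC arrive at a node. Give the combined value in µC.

884.15 µC

In µC:
  0.0659 mC = 0.0659e3 µC = 65.9
  0.0226 mC = 0.0226e3 µC = 22.6
  9650 nC = 9650e-3 µC = 9.65
  786000 nC = 786000e-3 µC = 786
Sum: 65.9 + 22.6 + 9.65 + 786 = 884.15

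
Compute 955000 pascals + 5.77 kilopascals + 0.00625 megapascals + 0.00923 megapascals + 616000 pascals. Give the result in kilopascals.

1592.25 kilopascals

In kilopascals:
  955000 pascals = 955000 × 10⁻³ kilopascals = 955
  5.77 kilopascals → 5.77
  0.00625 megapascals = 0.00625 × 10³ kilopascals = 6.25
  0.00923 megapascals = 0.00923 × 10³ kilopascals = 9.23
  616000 pascals = 616000 × 10⁻³ kilopascals = 616
Sum: 955 + 5.77 + 6.25 + 9.23 + 616 = 1592.25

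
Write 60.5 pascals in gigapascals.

0.0000000605 gigapascals

(no prefix) = 10^0, giga = 10^9; factor is 10^-9.
60.5 × 10^-9 = 0.0000000605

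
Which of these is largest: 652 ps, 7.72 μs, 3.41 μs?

652 ps = 0.000000000652 s
7.72 μs = 0.00000772 s
3.41 μs = 0.00000341 s

7.72 μs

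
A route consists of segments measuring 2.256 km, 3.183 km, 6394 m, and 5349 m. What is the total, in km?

In km:
  2.256 km → 2.256
  3.183 km → 3.183
  6394 m = 6394 × 10^-3 km = 6.394
  5349 m = 5349 × 10^-3 km = 5.349
Sum: 2.256 + 3.183 + 6.394 + 5.349 = 17.182

17.182 km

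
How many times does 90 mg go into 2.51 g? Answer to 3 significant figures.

27.9

(2.51) / (90e-3) = 0.02789e3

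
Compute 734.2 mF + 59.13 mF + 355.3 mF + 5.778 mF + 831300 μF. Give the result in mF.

In mF:
  734.2 mF → 734.2
  59.13 mF → 59.13
  355.3 mF → 355.3
  5.778 mF → 5.778
  831300 μF = 831300 × 10^-3 mF = 831.3
Sum: 734.2 + 59.13 + 355.3 + 5.778 + 831.3 = 1985.708

1985.708 mF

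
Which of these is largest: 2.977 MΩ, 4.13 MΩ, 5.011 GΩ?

5.011 GΩ

2.977 MΩ = 2977000 Ω
4.13 MΩ = 4130000 Ω
5.011 GΩ = 5011000000 Ω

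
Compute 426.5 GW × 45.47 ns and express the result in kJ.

426.5 × 10⁹ × 45.47 × 10⁻⁹ = 19392.955 J

19.392955 kJ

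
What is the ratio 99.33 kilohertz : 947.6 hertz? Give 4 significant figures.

104.8

(99.33e3) / (947.6) = 0.10482e3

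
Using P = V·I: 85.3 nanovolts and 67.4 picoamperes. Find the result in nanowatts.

85.3 × 10⁻⁹ × 67.4 × 10⁻¹² = 5749.22 × 10⁻²¹ W

0.00000000574922 nanowatts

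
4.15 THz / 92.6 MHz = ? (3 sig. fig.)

44800

(4.15e12) / (92.6e6) = 0.04482e6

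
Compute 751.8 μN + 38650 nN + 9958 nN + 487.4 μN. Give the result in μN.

1287.808 μN

In μN:
  751.8 μN → 751.8
  38650 nN = 38650e-3 μN = 38.65
  9958 nN = 9958e-3 μN = 9.958
  487.4 μN → 487.4
Sum: 751.8 + 38.65 + 9.958 + 487.4 = 1287.808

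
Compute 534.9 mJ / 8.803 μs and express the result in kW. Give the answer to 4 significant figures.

60.76 kW

(534.9 × 10^-3) / (8.803 × 10^-6) = 60.7634 × 10^3 W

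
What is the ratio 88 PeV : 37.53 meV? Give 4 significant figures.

2345000000000000000

(88 × 10¹⁵) / (37.53 × 10⁻³) = 2.3448 × 10¹⁸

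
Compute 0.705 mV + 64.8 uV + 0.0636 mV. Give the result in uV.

833.4 uV

In uV:
  0.705 mV = 0.705 × 10^3 uV = 705
  64.8 uV → 64.8
  0.0636 mV = 0.0636 × 10^3 uV = 63.6
Sum: 705 + 64.8 + 63.6 = 833.4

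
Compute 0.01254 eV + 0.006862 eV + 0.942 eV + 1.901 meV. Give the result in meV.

963.303 meV

In meV:
  0.01254 eV = 0.01254 × 10³ meV = 12.54
  0.006862 eV = 0.006862 × 10³ meV = 6.862
  0.942 eV = 0.942 × 10³ meV = 942
  1.901 meV → 1.901
Sum: 12.54 + 6.862 + 942 + 1.901 = 963.303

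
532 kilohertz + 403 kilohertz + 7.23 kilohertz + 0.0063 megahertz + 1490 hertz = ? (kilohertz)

In kilohertz:
  532 kilohertz → 532
  403 kilohertz → 403
  7.23 kilohertz → 7.23
  0.0063 megahertz = 0.0063 × 10³ kilohertz = 6.3
  1490 hertz = 1490 × 10⁻³ kilohertz = 1.49
Sum: 532 + 403 + 7.23 + 6.3 + 1.49 = 950.02

950.02 kilohertz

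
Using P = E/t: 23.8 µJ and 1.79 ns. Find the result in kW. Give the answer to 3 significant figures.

13.3 kW

(23.8 × 10^-6) / (1.79 × 10^-9) = 13.296 × 10^3 W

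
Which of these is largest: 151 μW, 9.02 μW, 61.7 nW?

151 μW

151 μW = 0.000151 W
9.02 μW = 0.00000902 W
61.7 nW = 0.0000000617 W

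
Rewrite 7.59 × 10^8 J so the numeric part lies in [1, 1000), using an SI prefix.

= 759 × 10^6 J; 10^6 is mega.

759 MJ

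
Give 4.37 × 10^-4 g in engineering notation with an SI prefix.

437 μg

= 437 × 10^-6 g; 10^-6 is micro.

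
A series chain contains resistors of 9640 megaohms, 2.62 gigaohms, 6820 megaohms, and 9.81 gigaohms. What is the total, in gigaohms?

28.89 gigaohms

In gigaohms:
  9640 megaohms = 9640 × 10⁻³ gigaohms = 9.64
  2.62 gigaohms → 2.62
  6820 megaohms = 6820 × 10⁻³ gigaohms = 6.82
  9.81 gigaohms → 9.81
Sum: 9.64 + 2.62 + 6.82 + 9.81 = 28.89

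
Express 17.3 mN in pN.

milli = 10^-3, pico = 10^-12; factor is 10^9.
17.3 × 10^9 = 17300000000

17300000000 pN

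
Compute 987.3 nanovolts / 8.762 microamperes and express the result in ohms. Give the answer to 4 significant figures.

0.1127 ohms

(987.3 × 10⁻⁹) / (8.762 × 10⁻⁶) = 112.68 × 10⁻³ Ω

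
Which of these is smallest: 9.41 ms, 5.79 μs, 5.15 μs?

5.15 μs

9.41 ms = 0.00941 s
5.79 μs = 0.00000579 s
5.15 μs = 0.00000515 s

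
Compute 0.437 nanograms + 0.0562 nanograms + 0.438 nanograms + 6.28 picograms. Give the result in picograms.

937.48 picograms

In picograms:
  0.437 nanograms = 0.437 × 10^3 picograms = 437
  0.0562 nanograms = 0.0562 × 10^3 picograms = 56.2
  0.438 nanograms = 0.438 × 10^3 picograms = 438
  6.28 picograms → 6.28
Sum: 437 + 56.2 + 438 + 6.28 = 937.48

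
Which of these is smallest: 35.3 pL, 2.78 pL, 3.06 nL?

2.78 pL

35.3 pL = 0.0000000000353 L
2.78 pL = 0.00000000000278 L
3.06 nL = 0.00000000306 L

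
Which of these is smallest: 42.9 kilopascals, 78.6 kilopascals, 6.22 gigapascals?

42.9 kilopascals = 42900 pascals
78.6 kilopascals = 78600 pascals
6.22 gigapascals = 6220000000 pascals

42.9 kilopascals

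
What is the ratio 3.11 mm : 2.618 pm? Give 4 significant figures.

1188000000

(3.11 × 10⁻³) / (2.618 × 10⁻¹²) = 1.1879 × 10⁹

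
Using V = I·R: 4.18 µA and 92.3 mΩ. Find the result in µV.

4.18 × 10⁻⁶ × 92.3 × 10⁻³ = 385.814 × 10⁻⁹ V

0.385814 µV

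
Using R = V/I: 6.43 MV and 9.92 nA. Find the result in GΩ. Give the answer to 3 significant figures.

(6.43 × 10⁶) / (9.92 × 10⁻⁹) = 0.64819 × 10¹⁵ Ω

648000 GΩ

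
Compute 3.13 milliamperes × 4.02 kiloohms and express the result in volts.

3.13 × 10^-3 × 4.02 × 10^3 = 12.5826 V

12.5826 volts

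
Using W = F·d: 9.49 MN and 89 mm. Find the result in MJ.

9.49e6 × 89e-3 = 844.61e3 J

0.84461 MJ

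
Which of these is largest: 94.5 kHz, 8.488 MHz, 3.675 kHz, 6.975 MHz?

94.5 kHz = 94500 Hz
8.488 MHz = 8488000 Hz
3.675 kHz = 3675 Hz
6.975 MHz = 6975000 Hz

8.488 MHz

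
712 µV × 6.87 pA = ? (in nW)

0.00000489144 nW

712 × 10⁻⁶ × 6.87 × 10⁻¹² = 4891.44 × 10⁻¹⁸ W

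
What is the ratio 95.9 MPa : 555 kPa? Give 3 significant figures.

(95.9e6) / (555e3) = 0.1728e3

173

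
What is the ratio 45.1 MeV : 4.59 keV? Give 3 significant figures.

(45.1 × 10⁶) / (4.59 × 10³) = 9.826 × 10³

9830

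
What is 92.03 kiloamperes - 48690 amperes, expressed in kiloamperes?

43.34 kiloamperes

In kiloamperes:
  92.03 kiloamperes → 92.03
  48690 amperes = 48690e-3 kiloamperes = 48.69
Difference: 92.03 - 48.69 = 43.34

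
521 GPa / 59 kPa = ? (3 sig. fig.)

(521e9) / (59e3) = 8.831e6

8830000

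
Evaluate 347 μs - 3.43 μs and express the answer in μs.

In μs:
  347 μs → 347
  3.43 μs → 3.43
Difference: 347 - 3.43 = 343.57

343.57 μs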